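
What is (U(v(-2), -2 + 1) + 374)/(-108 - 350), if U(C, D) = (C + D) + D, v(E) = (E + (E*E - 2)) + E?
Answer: -185/229 ≈ -0.80786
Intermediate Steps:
v(E) = -2 + E² + 2*E (v(E) = (E + (E² - 2)) + E = (E + (-2 + E²)) + E = (-2 + E + E²) + E = -2 + E² + 2*E)
U(C, D) = C + 2*D
(U(v(-2), -2 + 1) + 374)/(-108 - 350) = (((-2 + (-2)² + 2*(-2)) + 2*(-2 + 1)) + 374)/(-108 - 350) = (((-2 + 4 - 4) + 2*(-1)) + 374)/(-458) = ((-2 - 2) + 374)*(-1/458) = (-4 + 374)*(-1/458) = 370*(-1/458) = -185/229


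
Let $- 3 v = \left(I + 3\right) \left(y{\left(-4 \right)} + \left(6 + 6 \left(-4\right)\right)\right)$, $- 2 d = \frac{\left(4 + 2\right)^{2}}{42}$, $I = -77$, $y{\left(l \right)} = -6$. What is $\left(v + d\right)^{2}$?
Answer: $\frac{17197609}{49} \approx 3.5097 \cdot 10^{5}$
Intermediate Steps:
$d = - \frac{3}{7}$ ($d = - \frac{\left(4 + 2\right)^{2} \cdot \frac{1}{42}}{2} = - \frac{6^{2} \cdot \frac{1}{42}}{2} = - \frac{36 \cdot \frac{1}{42}}{2} = \left(- \frac{1}{2}\right) \frac{6}{7} = - \frac{3}{7} \approx -0.42857$)
$v = -592$ ($v = - \frac{\left(-77 + 3\right) \left(-6 + \left(6 + 6 \left(-4\right)\right)\right)}{3} = - \frac{\left(-74\right) \left(-6 + \left(6 - 24\right)\right)}{3} = - \frac{\left(-74\right) \left(-6 - 18\right)}{3} = - \frac{\left(-74\right) \left(-24\right)}{3} = \left(- \frac{1}{3}\right) 1776 = -592$)
$\left(v + d\right)^{2} = \left(-592 - \frac{3}{7}\right)^{2} = \left(- \frac{4147}{7}\right)^{2} = \frac{17197609}{49}$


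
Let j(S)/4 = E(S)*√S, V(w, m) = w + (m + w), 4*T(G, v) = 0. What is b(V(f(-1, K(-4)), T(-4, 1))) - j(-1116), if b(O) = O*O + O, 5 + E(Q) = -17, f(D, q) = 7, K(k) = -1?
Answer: 210 + 528*I*√31 ≈ 210.0 + 2939.8*I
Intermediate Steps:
T(G, v) = 0 (T(G, v) = (¼)*0 = 0)
V(w, m) = m + 2*w
E(Q) = -22 (E(Q) = -5 - 17 = -22)
b(O) = O + O² (b(O) = O² + O = O + O²)
j(S) = -88*√S (j(S) = 4*(-22*√S) = -88*√S)
b(V(f(-1, K(-4)), T(-4, 1))) - j(-1116) = (0 + 2*7)*(1 + (0 + 2*7)) - (-88)*√(-1116) = (0 + 14)*(1 + (0 + 14)) - (-88)*6*I*√31 = 14*(1 + 14) - (-528)*I*√31 = 14*15 + 528*I*√31 = 210 + 528*I*√31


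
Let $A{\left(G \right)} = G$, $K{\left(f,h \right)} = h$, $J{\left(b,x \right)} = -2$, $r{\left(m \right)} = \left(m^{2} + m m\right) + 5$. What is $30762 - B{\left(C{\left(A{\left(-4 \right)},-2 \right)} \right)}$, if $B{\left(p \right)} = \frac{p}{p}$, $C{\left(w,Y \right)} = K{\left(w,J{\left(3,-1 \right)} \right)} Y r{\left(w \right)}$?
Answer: $30761$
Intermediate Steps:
$r{\left(m \right)} = 5 + 2 m^{2}$ ($r{\left(m \right)} = \left(m^{2} + m^{2}\right) + 5 = 2 m^{2} + 5 = 5 + 2 m^{2}$)
$C{\left(w,Y \right)} = - 2 Y \left(5 + 2 w^{2}\right)$
$B{\left(p \right)} = 1$
$30762 - B{\left(C{\left(A{\left(-4 \right)},-2 \right)} \right)} = 30762 - 1 = 30761$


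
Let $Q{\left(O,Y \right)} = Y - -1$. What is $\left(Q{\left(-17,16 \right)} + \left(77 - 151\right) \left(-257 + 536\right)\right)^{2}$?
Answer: $425555641$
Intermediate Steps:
$Q{\left(O,Y \right)} = 1 + Y$ ($Q{\left(O,Y \right)} = Y + 1 = 1 + Y$)
$\left(Q{\left(-17,16 \right)} + \left(77 - 151\right) \left(-257 + 536\right)\right)^{2} = \left(\left(1 + 16\right) + \left(77 - 151\right) \left(-257 + 536\right)\right)^{2} = \left(17 - 20646\right)^{2} = \left(-20629\right)^{2} = 425555641$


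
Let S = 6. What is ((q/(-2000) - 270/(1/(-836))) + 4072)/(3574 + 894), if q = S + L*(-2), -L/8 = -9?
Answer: 229792069/4468000 ≈ 51.431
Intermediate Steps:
L = 72 (L = -8*(-9) = 72)
q = -138 (q = 6 + 72*(-2) = 6 - 144 = -138)
((q/(-2000) - 270/(1/(-836))) + 4072)/(3574 + 894) = ((-138/(-2000) - 270/(1/(-836))) + 4072)/(3574 + 894) = ((-138*(-1/2000) - 270/(-1/836)) + 4072)/4468 = ((69/1000 - 270*(-836)) + 4072)*(1/4468) = ((69/1000 + 225720) + 4072)*(1/4468) = (225720069/1000 + 4072)*(1/4468) = (229792069/1000)*(1/4468) = 229792069/4468000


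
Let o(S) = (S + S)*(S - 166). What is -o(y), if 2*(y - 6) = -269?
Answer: -151373/2 ≈ -75687.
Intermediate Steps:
y = -257/2 (y = 6 + (½)*(-269) = 6 - 269/2 = -257/2 ≈ -128.50)
o(S) = 2*S*(-166 + S) (o(S) = (2*S)*(-166 + S) = 2*S*(-166 + S))
-o(y) = -2*(-257)*(-166 - 257/2)/2 = -2*(-257)*(-589)/(2*2) = -1*151373/2 = -151373/2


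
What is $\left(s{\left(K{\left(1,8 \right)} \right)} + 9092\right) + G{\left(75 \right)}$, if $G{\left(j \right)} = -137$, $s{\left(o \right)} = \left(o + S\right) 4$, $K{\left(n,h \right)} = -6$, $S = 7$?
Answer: $8959$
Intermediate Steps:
$s{\left(o \right)} = 28 + 4 o$ ($s{\left(o \right)} = \left(o + 7\right) 4 = \left(7 + o\right) 4 = 28 + 4 o$)
$\left(s{\left(K{\left(1,8 \right)} \right)} + 9092\right) + G{\left(75 \right)} = \left(\left(28 + 4 \left(-6\right)\right) + 9092\right) - 137 = \left(\left(28 - 24\right) + 9092\right) - 137 = \left(4 + 9092\right) - 137 = 9096 - 137 = 8959$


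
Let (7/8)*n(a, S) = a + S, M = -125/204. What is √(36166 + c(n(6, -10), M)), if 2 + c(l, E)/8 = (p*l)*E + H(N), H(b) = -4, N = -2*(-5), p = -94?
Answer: √4334738982/357 ≈ 184.42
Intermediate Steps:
N = 10
M = -125/204 (M = -125*1/204 = -125/204 ≈ -0.61275)
n(a, S) = 8*S/7 + 8*a/7 (n(a, S) = 8*(a + S)/7 = 8*(S + a)/7 = 8*S/7 + 8*a/7)
c(l, E) = -48 - 752*E*l (c(l, E) = -16 + 8*((-94*l)*E - 4) = -16 + 8*(-94*E*l - 4) = -16 + 8*(-4 - 94*E*l) = -16 + (-32 - 752*E*l) = -48 - 752*E*l)
√(36166 + c(n(6, -10), M)) = √(36166 + (-48 - 752*(-125/204)*((8/7)*(-10) + (8/7)*6))) = √(36166 + (-48 - 752*(-125/204)*(-80/7 + 48/7))) = √(36166 + (-48 - 752*(-125/204)*(-32/7))) = √(36166 + (-48 - 752000/357)) = √(36166 - 769136/357) = √(12142126/357) = √4334738982/357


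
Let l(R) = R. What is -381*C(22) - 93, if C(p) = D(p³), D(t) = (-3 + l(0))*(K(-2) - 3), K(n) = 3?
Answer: -93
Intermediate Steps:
D(t) = 0 (D(t) = (-3 + 0)*(3 - 3) = -3*0 = 0)
C(p) = 0
-381*C(22) - 93 = -381*0 - 93 = 0 - 93 = -93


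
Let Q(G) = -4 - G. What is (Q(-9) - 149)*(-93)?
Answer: 13392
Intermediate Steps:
(Q(-9) - 149)*(-93) = ((-4 - 1*(-9)) - 149)*(-93) = ((-4 + 9) - 149)*(-93) = (5 - 149)*(-93) = -144*(-93) = 13392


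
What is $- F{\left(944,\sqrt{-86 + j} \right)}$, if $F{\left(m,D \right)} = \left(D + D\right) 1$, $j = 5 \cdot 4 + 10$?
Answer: $- 4 i \sqrt{14} \approx - 14.967 i$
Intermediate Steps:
$j = 30$ ($j = 20 + 10 = 30$)
$F{\left(m,D \right)} = 2 D$ ($F{\left(m,D \right)} = 2 D 1 = 2 D$)
$- F{\left(944,\sqrt{-86 + j} \right)} = - 2 \sqrt{-86 + 30} = - 2 \sqrt{-56} = - 2 \cdot 2 i \sqrt{14} = - 4 i \sqrt{14}$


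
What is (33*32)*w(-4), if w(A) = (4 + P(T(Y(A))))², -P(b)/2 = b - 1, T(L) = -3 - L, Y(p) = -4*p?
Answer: 2044416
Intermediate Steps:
P(b) = 2 - 2*b (P(b) = -2*(b - 1) = -2*(-1 + b) = 2 - 2*b)
w(A) = (12 - 8*A)² (w(A) = (4 + (2 - 2*(-3 - (-4)*A)))² = (4 + (2 - 2*(-3 + 4*A)))² = (4 + (2 + (6 - 8*A)))² = (4 + (8 - 8*A))² = (12 - 8*A)²)
(33*32)*w(-4) = (33*32)*(16*(-3 + 2*(-4))²) = 1056*(16*(-3 - 8)²) = 1056*(16*(-11)²) = 1056*(16*121) = 1056*1936 = 2044416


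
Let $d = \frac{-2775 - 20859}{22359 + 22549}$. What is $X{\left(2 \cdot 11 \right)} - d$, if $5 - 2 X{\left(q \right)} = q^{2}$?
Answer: $- \frac{2682958}{11227} \approx -238.97$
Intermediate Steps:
$d = - \frac{11817}{22454}$ ($d = - \frac{23634}{44908} = \left(-23634\right) \frac{1}{44908} = - \frac{11817}{22454} \approx -0.52628$)
$X{\left(q \right)} = \frac{5}{2} - \frac{q^{2}}{2}$
$X{\left(2 \cdot 11 \right)} - d = \left(\frac{5}{2} - \frac{\left(2 \cdot 11\right)^{2}}{2}\right) - - \frac{11817}{22454} = \left(\frac{5}{2} - \frac{22^{2}}{2}\right) + \frac{11817}{22454} = \left(\frac{5}{2} - 242\right) + \frac{11817}{22454} = - \frac{479}{2} + \frac{11817}{22454} = - \frac{2682958}{11227}$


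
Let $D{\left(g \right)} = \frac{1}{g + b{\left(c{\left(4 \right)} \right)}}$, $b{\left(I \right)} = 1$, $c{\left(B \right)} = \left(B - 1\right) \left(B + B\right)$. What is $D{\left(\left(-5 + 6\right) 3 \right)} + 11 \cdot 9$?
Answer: $\frac{397}{4} \approx 99.25$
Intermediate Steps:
$c{\left(B \right)} = 2 B \left(-1 + B\right)$ ($c{\left(B \right)} = \left(-1 + B\right) 2 B = 2 B \left(-1 + B\right)$)
$D{\left(g \right)} = \frac{1}{1 + g}$ ($D{\left(g \right)} = \frac{1}{g + 1} = \frac{1}{1 + g}$)
$D{\left(\left(-5 + 6\right) 3 \right)} + 11 \cdot 9 = \frac{1}{1 + \left(-5 + 6\right) 3} + 11 \cdot 9 = \frac{1}{1 + 1 \cdot 3} + 99 = \frac{1}{1 + 3} + 99 = \frac{1}{4} + 99 = \frac{397}{4}$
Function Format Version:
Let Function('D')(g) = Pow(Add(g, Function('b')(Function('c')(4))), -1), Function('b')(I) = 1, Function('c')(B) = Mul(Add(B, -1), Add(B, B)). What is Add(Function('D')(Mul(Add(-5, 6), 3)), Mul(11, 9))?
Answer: Rational(397, 4) ≈ 99.250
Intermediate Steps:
Function('c')(B) = Mul(2, B, Add(-1, B)) (Function('c')(B) = Mul(Add(-1, B), Mul(2, B)) = Mul(2, B, Add(-1, B)))
Function('D')(g) = Pow(Add(1, g), -1) (Function('D')(g) = Pow(Add(g, 1), -1) = Pow(Add(1, g), -1))
Add(Function('D')(Mul(Add(-5, 6), 3)), Mul(11, 9)) = Add(Pow(Add(1, Mul(Add(-5, 6), 3)), -1), Mul(11, 9)) = Add(Pow(Add(1, Mul(1, 3)), -1), 99) = Add(Pow(Add(1, 3), -1), 99) = Add(Pow(4, -1), 99) = Add(Rational(1, 4), 99) = Rational(397, 4)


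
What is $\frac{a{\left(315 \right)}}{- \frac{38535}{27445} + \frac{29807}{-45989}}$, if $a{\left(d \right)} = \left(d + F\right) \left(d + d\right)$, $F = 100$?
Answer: $- \frac{32999385105225}{259023923} \approx -1.274 \cdot 10^{5}$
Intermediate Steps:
$a{\left(d \right)} = 2 d \left(100 + d\right)$ ($a{\left(d \right)} = \left(d + 100\right) \left(d + d\right) = \left(100 + d\right) 2 d = 2 d \left(100 + d\right)$)
$\frac{a{\left(315 \right)}}{- \frac{38535}{27445} + \frac{29807}{-45989}} = \frac{2 \cdot 315 \left(100 + 315\right)}{- \frac{38535}{27445} + \frac{29807}{-45989}} = \frac{2 \cdot 315 \cdot 415}{\left(-38535\right) \frac{1}{27445} + 29807 \left(- \frac{1}{45989}\right)} = \frac{261450}{- \frac{7707}{5489} - \frac{29807}{45989}} = \frac{261450}{- \frac{518047846}{252433621}} = 261450 \left(- \frac{252433621}{518047846}\right) = - \frac{32999385105225}{259023923}$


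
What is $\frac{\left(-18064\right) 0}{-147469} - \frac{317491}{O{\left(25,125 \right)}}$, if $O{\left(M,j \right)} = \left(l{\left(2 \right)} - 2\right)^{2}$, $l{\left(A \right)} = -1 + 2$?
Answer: $-317491$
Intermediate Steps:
$l{\left(A \right)} = 1$
$O{\left(M,j \right)} = 1$ ($O{\left(M,j \right)} = \left(1 - 2\right)^{2} = \left(-1\right)^{2} = 1$)
$\frac{\left(-18064\right) 0}{-147469} - \frac{317491}{O{\left(25,125 \right)}} = \frac{\left(-18064\right) 0}{-147469} - \frac{317491}{1} = 0 \left(- \frac{1}{147469}\right) - 317491 = 0 - 317491 = -317491$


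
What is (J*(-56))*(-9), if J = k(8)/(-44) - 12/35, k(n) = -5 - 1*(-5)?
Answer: -864/5 ≈ -172.80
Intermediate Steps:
k(n) = 0 (k(n) = -5 + 5 = 0)
J = -12/35 (J = 0/(-44) - 12/35 = 0*(-1/44) - 12*1/35 = 0 - 12/35 = -12/35 ≈ -0.34286)
(J*(-56))*(-9) = -12/35*(-56)*(-9) = (96/5)*(-9) = -864/5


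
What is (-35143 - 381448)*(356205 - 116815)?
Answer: -99727719490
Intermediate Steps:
(-35143 - 381448)*(356205 - 116815) = -416591*239390 = -99727719490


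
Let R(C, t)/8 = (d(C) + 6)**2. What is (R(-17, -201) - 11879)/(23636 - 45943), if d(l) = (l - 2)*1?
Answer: 10527/22307 ≈ 0.47191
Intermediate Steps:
d(l) = -2 + l (d(l) = (-2 + l)*1 = -2 + l)
R(C, t) = 8*(4 + C)**2 (R(C, t) = 8*((-2 + C) + 6)**2 = 8*(4 + C)**2)
(R(-17, -201) - 11879)/(23636 - 45943) = (8*(4 - 17)**2 - 11879)/(23636 - 45943) = (8*(-13)**2 - 11879)/(-22307) = (8*169 - 11879)*(-1/22307) = (1352 - 11879)*(-1/22307) = -10527*(-1/22307) = 10527/22307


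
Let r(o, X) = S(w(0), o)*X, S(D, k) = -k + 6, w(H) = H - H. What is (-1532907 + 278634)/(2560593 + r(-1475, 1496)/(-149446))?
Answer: -8520276489/17394007541 ≈ -0.48984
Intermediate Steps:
w(H) = 0
S(D, k) = 6 - k
r(o, X) = X*(6 - o) (r(o, X) = (6 - o)*X = X*(6 - o))
(-1532907 + 278634)/(2560593 + r(-1475, 1496)/(-149446)) = (-1532907 + 278634)/(2560593 + (1496*(6 - 1*(-1475)))/(-149446)) = -1254273/(2560593 + (1496*(6 + 1475))*(-1/149446)) = -1254273/(2560593 + (1496*1481)*(-1/149446)) = -1254273/(2560593 + 2215576*(-1/149446)) = -1254273/(2560593 - 100708/6793) = -1254273/17394007541/6793 = -1254273*6793/17394007541 = -8520276489/17394007541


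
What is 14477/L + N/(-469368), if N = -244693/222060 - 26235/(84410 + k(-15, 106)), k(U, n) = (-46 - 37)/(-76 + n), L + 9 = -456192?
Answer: -424501866679529872571/13378223789965660955040 ≈ -0.031731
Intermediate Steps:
L = -456201 (L = -9 - 456192 = -456201)
k(U, n) = -83/(-76 + n)
N = -794388097381/562304107020 (N = -244693/222060 - 26235/(84410 - 83/(-76 + 106)) = -244693*1/222060 - 26235/(84410 - 83/30) = -244693/222060 - 26235/(84410 - 83*1/30) = -244693/222060 - 26235/(84410 - 83/30) = -244693/222060 - 26235/2532217/30 = -244693/222060 - 26235*30/2532217 = -244693/222060 - 787050/2532217 = -794388097381/562304107020 ≈ -1.4127)
14477/L + N/(-469368) = 14477/(-456201) - 794388097381/562304107020/(-469368) = 14477*(-1/456201) - 794388097381/562304107020*(-1/469368) = -14477/456201 + 794388097381/263927554103763360 = -424501866679529872571/13378223789965660955040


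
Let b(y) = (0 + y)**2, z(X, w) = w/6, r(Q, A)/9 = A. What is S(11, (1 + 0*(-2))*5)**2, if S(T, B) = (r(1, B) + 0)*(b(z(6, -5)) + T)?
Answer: 4431025/16 ≈ 2.7694e+5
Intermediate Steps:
r(Q, A) = 9*A
z(X, w) = w/6 (z(X, w) = w*(1/6) = w/6)
b(y) = y**2
S(T, B) = 9*B*(25/36 + T) (S(T, B) = (9*B + 0)*(((1/6)*(-5))**2 + T) = (9*B)*((-5/6)**2 + T) = (9*B)*(25/36 + T) = 9*B*(25/36 + T))
S(11, (1 + 0*(-2))*5)**2 = (((1 + 0*(-2))*5)*(25 + 36*11)/4)**2 = (((1 + 0)*5)*(25 + 396)/4)**2 = ((1/4)*(1*5)*421)**2 = ((1/4)*5*421)**2 = (2105/4)**2 = 4431025/16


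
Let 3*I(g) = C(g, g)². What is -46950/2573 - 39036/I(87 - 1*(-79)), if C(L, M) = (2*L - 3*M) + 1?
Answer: -175503626/7783325 ≈ -22.549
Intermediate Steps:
C(L, M) = 1 - 3*M + 2*L (C(L, M) = (-3*M + 2*L) + 1 = 1 - 3*M + 2*L)
I(g) = (1 - g)²/3 (I(g) = (1 - 3*g + 2*g)²/3 = (1 - g)²/3)
-46950/2573 - 39036/I(87 - 1*(-79)) = -46950/2573 - 39036*3/(1 - (87 - 1*(-79)))² = -46950*1/2573 - 39036*3/(1 - (87 + 79))² = -46950/2573 - 39036*3/(1 - 1*166)² = -46950/2573 - 39036*3/(1 - 166)² = -46950/2573 - 39036/((⅓)*(-165)²) = -46950/2573 - 39036/((⅓)*27225) = -46950/2573 - 39036/9075 = -46950/2573 - 39036*1/9075 = -46950/2573 - 13012/3025 = -175503626/7783325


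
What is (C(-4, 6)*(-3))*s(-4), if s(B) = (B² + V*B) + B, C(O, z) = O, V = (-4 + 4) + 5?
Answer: -96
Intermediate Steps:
V = 5 (V = 0 + 5 = 5)
s(B) = B² + 6*B (s(B) = (B² + 5*B) + B = B² + 6*B)
(C(-4, 6)*(-3))*s(-4) = (-4*(-3))*(-4*(6 - 4)) = 12*(-4*2) = 12*(-8) = -96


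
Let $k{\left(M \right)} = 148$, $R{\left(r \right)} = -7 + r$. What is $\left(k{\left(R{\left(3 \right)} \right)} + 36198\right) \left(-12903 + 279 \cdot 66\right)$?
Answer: $200302806$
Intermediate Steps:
$\left(k{\left(R{\left(3 \right)} \right)} + 36198\right) \left(-12903 + 279 \cdot 66\right) = \left(148 + 36198\right) \left(-12903 + 279 \cdot 66\right) = 36346 \left(-12903 + 18414\right) = 36346 \cdot 5511 = 200302806$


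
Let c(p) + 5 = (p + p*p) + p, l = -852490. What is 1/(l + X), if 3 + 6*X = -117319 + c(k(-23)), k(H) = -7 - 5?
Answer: -2/1744049 ≈ -1.1468e-6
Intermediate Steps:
k(H) = -12
c(p) = -5 + p**2 + 2*p (c(p) = -5 + ((p + p*p) + p) = -5 + ((p + p**2) + p) = -5 + (p**2 + 2*p) = -5 + p**2 + 2*p)
X = -39069/2 (X = -1/2 + (-117319 + (-5 + (-12)**2 + 2*(-12)))/6 = -1/2 + (-117319 + (-5 + 144 - 24))/6 = -1/2 + (-117319 + 115)/6 = -1/2 + (1/6)*(-117204) = -1/2 - 19534 = -39069/2 ≈ -19535.)
1/(l + X) = 1/(-852490 - 39069/2) = 1/(-1744049/2) = -2/1744049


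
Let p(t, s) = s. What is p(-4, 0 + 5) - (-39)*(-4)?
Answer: -151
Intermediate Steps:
p(-4, 0 + 5) - (-39)*(-4) = (0 + 5) - (-39)*(-4) = 5 - 13*12 = 5 - 156 = -151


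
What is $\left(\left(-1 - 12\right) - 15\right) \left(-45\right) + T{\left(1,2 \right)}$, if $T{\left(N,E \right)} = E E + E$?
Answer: $1266$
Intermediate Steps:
$T{\left(N,E \right)} = E + E^{2}$ ($T{\left(N,E \right)} = E^{2} + E = E + E^{2}$)
$\left(\left(-1 - 12\right) - 15\right) \left(-45\right) + T{\left(1,2 \right)} = \left(\left(-1 - 12\right) - 15\right) \left(-45\right) + 2 \left(1 + 2\right) = \left(-13 - 15\right) \left(-45\right) + 2 \cdot 3 = \left(-28\right) \left(-45\right) + 6 = 1260 + 6 = 1266$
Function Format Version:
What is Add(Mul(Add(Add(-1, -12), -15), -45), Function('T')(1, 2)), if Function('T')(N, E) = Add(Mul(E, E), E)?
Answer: 1266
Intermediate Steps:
Function('T')(N, E) = Add(E, Pow(E, 2)) (Function('T')(N, E) = Add(Pow(E, 2), E) = Add(E, Pow(E, 2)))
Add(Mul(Add(Add(-1, -12), -15), -45), Function('T')(1, 2)) = Add(Mul(Add(Add(-1, -12), -15), -45), Mul(2, Add(1, 2))) = Add(Mul(Add(-13, -15), -45), Mul(2, 3)) = Add(Mul(-28, -45), 6) = Add(1260, 6) = 1266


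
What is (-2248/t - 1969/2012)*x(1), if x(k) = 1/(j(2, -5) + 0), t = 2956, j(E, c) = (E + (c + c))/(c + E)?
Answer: -7757505/11894944 ≈ -0.65217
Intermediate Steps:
j(E, c) = (E + 2*c)/(E + c)
x(k) = 3/8 (x(k) = 1/((2 + 2*(-5))/(2 - 5) + 0) = 1/((2 - 10)/(-3) + 0) = 1/(-⅓*(-8) + 0) = 1/(8/3 + 0) = 1/(8/3) = 3/8)
(-2248/t - 1969/2012)*x(1) = (-2248/2956 - 1969/2012)*(3/8) = (-2248*1/2956 - 1969*1/2012)*(3/8) = (-562/739 - 1969/2012)*(3/8) = -2585835/1486868*3/8 = -7757505/11894944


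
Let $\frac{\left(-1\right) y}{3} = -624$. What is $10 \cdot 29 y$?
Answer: $542880$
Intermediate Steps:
$y = 1872$ ($y = \left(-3\right) \left(-624\right) = 1872$)
$10 \cdot 29 y = 10 \cdot 29 \cdot 1872 = 290 \cdot 1872 = 542880$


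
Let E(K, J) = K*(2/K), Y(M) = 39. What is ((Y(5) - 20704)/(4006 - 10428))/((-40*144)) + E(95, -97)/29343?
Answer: -35492777/72361246464 ≈ -0.00049049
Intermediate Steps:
E(K, J) = 2
((Y(5) - 20704)/(4006 - 10428))/((-40*144)) + E(95, -97)/29343 = ((39 - 20704)/(4006 - 10428))/((-40*144)) + 2/29343 = -20665/(-6422)/(-5760) + 2*(1/29343) = -20665*(-1/6422)*(-1/5760) + 2/29343 = (20665/6422)*(-1/5760) + 2/29343 = -4133/7398144 + 2/29343 = -35492777/72361246464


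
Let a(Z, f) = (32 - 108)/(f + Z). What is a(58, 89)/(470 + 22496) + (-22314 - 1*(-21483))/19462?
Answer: -1403468387/32851875462 ≈ -0.042721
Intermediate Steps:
a(Z, f) = -76/(Z + f)
a(58, 89)/(470 + 22496) + (-22314 - 1*(-21483))/19462 = (-76/(58 + 89))/(470 + 22496) + (-22314 - 1*(-21483))/19462 = -76/147/22966 + (-22314 + 21483)*(1/19462) = -76*1/147*(1/22966) - 831*1/19462 = -76/147*1/22966 - 831/19462 = -38/1688001 - 831/19462 = -1403468387/32851875462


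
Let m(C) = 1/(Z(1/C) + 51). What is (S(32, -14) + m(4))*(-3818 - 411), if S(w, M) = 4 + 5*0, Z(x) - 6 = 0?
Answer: -968441/57 ≈ -16990.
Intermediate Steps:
Z(x) = 6 (Z(x) = 6 + 0 = 6)
S(w, M) = 4 (S(w, M) = 4 + 0 = 4)
m(C) = 1/57 (m(C) = 1/(6 + 51) = 1/57)
(S(32, -14) + m(4))*(-3818 - 411) = (4 + 1/57)*(-3818 - 411) = (229/57)*(-4229) = -968441/57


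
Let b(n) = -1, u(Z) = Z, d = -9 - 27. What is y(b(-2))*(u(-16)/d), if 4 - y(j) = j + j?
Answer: 8/3 ≈ 2.6667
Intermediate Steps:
d = -36
y(j) = 4 - 2*j (y(j) = 4 - (j + j) = 4 - 2*j)
y(b(-2))*(u(-16)/d) = (4 - 2*(-1))*(-16/(-36)) = (4 + 2)*(-16*(-1/36)) = 6*(4/9) = 8/3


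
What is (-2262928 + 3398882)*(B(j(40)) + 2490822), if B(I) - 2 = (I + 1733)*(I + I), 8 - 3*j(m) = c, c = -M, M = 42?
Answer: 26061415629464/9 ≈ 2.8957e+12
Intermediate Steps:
c = -42 (c = -1*42 = -42)
j(m) = 50/3 (j(m) = 8/3 - ⅓*(-42) = 8/3 + 14 = 50/3)
B(I) = 2 + 2*I*(1733 + I) (B(I) = 2 + (I + 1733)*(I + I) = 2 + (1733 + I)*(2*I) = 2 + 2*I*(1733 + I))
(-2262928 + 3398882)*(B(j(40)) + 2490822) = (-2262928 + 3398882)*((2 + 2*(50/3)² + 3466*(50/3)) + 2490822) = 1135954*((2 + 2*(2500/9) + 173300/3) + 2490822) = 1135954*((2 + 5000/9 + 173300/3) + 2490822) = 1135954*(524918/9 + 2490822) = 1135954*(22942316/9) = 26061415629464/9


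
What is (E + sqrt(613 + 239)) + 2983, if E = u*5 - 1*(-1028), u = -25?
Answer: 3886 + 2*sqrt(213) ≈ 3915.2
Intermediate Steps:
E = 903 (E = -25*5 - 1*(-1028) = -125 + 1028 = 903)
(E + sqrt(613 + 239)) + 2983 = (903 + sqrt(613 + 239)) + 2983 = (903 + sqrt(852)) + 2983 = (903 + 2*sqrt(213)) + 2983 = 3886 + 2*sqrt(213)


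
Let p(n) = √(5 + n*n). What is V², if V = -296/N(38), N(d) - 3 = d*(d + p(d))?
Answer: 366775032640/2111209 - 28905920256*√161/2111209 ≈ 0.010465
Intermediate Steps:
p(n) = √(5 + n²)
N(d) = 3 + d*(d + √(5 + d²))
V = -296/(1447 + 114*√161) (V = -296/(3 + 38² + 38*√(5 + 38²)) = -296/(3 + 1444 + 38*√(5 + 1444)) = -296/(3 + 1444 + 38*√1449) = -296/(3 + 1444 + 38*(3*√161)) = -296/(3 + 1444 + 114*√161) = -296/(1447 + 114*√161) ≈ -0.10230)
V² = (-428312/1453 + 33744*√161/1453)²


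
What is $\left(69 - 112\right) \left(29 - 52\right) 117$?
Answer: $115713$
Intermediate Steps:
$\left(69 - 112\right) \left(29 - 52\right) 117 = \left(-43\right) \left(-23\right) 117 = 989 \cdot 117 = 115713$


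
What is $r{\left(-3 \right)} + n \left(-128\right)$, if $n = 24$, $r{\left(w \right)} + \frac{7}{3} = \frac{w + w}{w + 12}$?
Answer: $-3075$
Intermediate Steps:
$r{\left(w \right)} = - \frac{7}{3} + \frac{2 w}{12 + w}$ ($r{\left(w \right)} = - \frac{7}{3} + \frac{w + w}{w + 12} = - \frac{7}{3} + \frac{2 w}{12 + w}$)
$r{\left(-3 \right)} + n \left(-128\right) = \frac{-84 - -3}{3 \left(12 - 3\right)} + 24 \left(-128\right) = \frac{-84 + 3}{3 \cdot 9} - 3072 = \frac{1}{3} \cdot \frac{1}{9} \left(-81\right) - 3072 = -3 - 3072 = -3075$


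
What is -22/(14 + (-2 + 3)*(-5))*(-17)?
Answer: 374/9 ≈ 41.556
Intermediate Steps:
-22/(14 + (-2 + 3)*(-5))*(-17) = -22/(14 + 1*(-5))*(-17) = -22/(14 - 5)*(-17) = -22/9*(-17) = 374/9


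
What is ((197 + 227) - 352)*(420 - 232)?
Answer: 13536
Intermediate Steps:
((197 + 227) - 352)*(420 - 232) = (424 - 352)*188 = 72*188 = 13536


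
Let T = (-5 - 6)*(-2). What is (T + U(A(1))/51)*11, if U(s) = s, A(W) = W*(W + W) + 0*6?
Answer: 12364/51 ≈ 242.43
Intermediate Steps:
A(W) = 2*W² (A(W) = W*(2*W) + 0 = 2*W² + 0 = 2*W²)
T = 22 (T = -11*(-2) = 22)
(T + U(A(1))/51)*11 = (22 + (2*1²)/51)*11 = (22 + (2*1)*(1/51))*11 = (22 + 2*(1/51))*11 = (22 + 2/51)*11 = (1124/51)*11 = 12364/51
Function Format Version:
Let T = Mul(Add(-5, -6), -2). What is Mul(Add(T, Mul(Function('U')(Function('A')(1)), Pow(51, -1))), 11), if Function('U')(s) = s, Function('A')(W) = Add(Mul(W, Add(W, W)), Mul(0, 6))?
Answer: Rational(12364, 51) ≈ 242.43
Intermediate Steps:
Function('A')(W) = Mul(2, Pow(W, 2)) (Function('A')(W) = Add(Mul(W, Mul(2, W)), 0) = Add(Mul(2, Pow(W, 2)), 0) = Mul(2, Pow(W, 2)))
T = 22 (T = Mul(-11, -2) = 22)
Mul(Add(T, Mul(Function('U')(Function('A')(1)), Pow(51, -1))), 11) = Mul(Add(22, Mul(Mul(2, Pow(1, 2)), Pow(51, -1))), 11) = Mul(Add(22, Mul(Mul(2, 1), Rational(1, 51))), 11) = Mul(Add(22, Mul(2, Rational(1, 51))), 11) = Mul(Add(22, Rational(2, 51)), 11) = Mul(Rational(1124, 51), 11) = Rational(12364, 51)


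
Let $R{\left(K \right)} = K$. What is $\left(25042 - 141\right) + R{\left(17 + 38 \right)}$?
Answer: $24956$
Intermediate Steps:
$\left(25042 - 141\right) + R{\left(17 + 38 \right)} = \left(25042 - 141\right) + \left(17 + 38\right) = 24901 + 55 = 24956$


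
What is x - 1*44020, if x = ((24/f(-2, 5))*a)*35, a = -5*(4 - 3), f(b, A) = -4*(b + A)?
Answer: -43670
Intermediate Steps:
f(b, A) = -4*A - 4*b (f(b, A) = -4*(A + b) = -4*A - 4*b)
a = -5 (a = -5*1 = -5)
x = 350 (x = ((24/(-4*5 - 4*(-2)))*(-5))*35 = ((24/(-20 + 8))*(-5))*35 = ((24/(-12))*(-5))*35 = ((24*(-1/12))*(-5))*35 = -2*(-5)*35 = 10*35 = 350)
x - 1*44020 = 350 - 1*44020 = 350 - 44020 = -43670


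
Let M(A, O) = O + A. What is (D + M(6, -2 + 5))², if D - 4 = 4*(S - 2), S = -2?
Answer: 9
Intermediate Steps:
M(A, O) = A + O
D = -12 (D = 4 + 4*(-2 - 2) = 4 + 4*(-4) = 4 - 16 = -12)
(D + M(6, -2 + 5))² = (-12 + (6 + (-2 + 5)))² = (-12 + (6 + 3))² = (-12 + 9)² = (-3)² = 9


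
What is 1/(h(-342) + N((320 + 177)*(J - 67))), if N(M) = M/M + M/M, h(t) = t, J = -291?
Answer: -1/340 ≈ -0.0029412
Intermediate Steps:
N(M) = 2 (N(M) = 1 + 1 = 2)
1/(h(-342) + N((320 + 177)*(J - 67))) = 1/(-342 + 2) = 1/(-340) = -1/340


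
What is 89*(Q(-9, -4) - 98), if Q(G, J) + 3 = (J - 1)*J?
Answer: -7209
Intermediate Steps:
Q(G, J) = -3 + J*(-1 + J) (Q(G, J) = -3 + (J - 1)*J = -3 + (-1 + J)*J = -3 + J*(-1 + J))
89*(Q(-9, -4) - 98) = 89*((-3 + (-4)² - 1*(-4)) - 98) = 89*((-3 + 16 + 4) - 98) = 89*(17 - 98) = 89*(-81) = -7209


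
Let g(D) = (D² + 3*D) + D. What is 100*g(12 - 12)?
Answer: 0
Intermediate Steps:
g(D) = D² + 4*D
100*g(12 - 12) = 100*((12 - 12)*(4 + (12 - 12))) = 100*(0*(4 + 0)) = 100*(0*4) = 100*0 = 0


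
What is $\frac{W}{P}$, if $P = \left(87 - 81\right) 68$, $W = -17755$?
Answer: $- \frac{17755}{408} \approx -43.517$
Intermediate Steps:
$P = 408$ ($P = 6 \cdot 68 = 408$)
$\frac{W}{P} = - \frac{17755}{408}$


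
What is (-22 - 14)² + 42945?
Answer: 44241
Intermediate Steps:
(-22 - 14)² + 42945 = (-36)² + 42945 = 1296 + 42945 = 44241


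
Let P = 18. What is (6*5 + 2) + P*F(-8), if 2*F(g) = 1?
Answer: 41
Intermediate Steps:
F(g) = ½ (F(g) = (½)*1 = ½)
(6*5 + 2) + P*F(-8) = (6*5 + 2) + 18*(½) = (30 + 2) + 9 = 32 + 9 = 41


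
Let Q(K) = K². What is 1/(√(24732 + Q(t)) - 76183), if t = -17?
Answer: -76183/5803824468 - √25021/5803824468 ≈ -1.3154e-5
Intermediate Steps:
1/(√(24732 + Q(t)) - 76183) = 1/(√(24732 + (-17)²) - 76183) = 1/(√(24732 + 289) - 76183) = 1/(√25021 - 76183) = 1/(-76183 + √25021)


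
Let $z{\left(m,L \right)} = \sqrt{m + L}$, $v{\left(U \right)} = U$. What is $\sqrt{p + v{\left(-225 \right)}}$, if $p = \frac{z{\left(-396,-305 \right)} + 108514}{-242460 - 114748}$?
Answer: $\frac{\sqrt{-7187053000828 - 89302 i \sqrt{701}}}{178604} \approx 2.469 \cdot 10^{-6} - 15.01 i$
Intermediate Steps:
$z{\left(m,L \right)} = \sqrt{L + m}$
$p = - \frac{54257}{178604} - \frac{i \sqrt{701}}{357208}$ ($p = \frac{\sqrt{-305 - 396} + 108514}{-242460 - 114748} = \frac{\sqrt{-701} + 108514}{-357208} = \left(i \sqrt{701} + 108514\right) \left(- \frac{1}{357208}\right) = \left(108514 + i \sqrt{701}\right) \left(- \frac{1}{357208}\right) = - \frac{54257}{178604} - \frac{i \sqrt{701}}{357208} \approx -0.30378 - 7.412 \cdot 10^{-5} i$)
$\sqrt{p + v{\left(-225 \right)}} = \sqrt{\left(- \frac{54257}{178604} - \frac{i \sqrt{701}}{357208}\right) - 225} = \sqrt{- \frac{40240157}{178604} - \frac{i \sqrt{701}}{357208}}$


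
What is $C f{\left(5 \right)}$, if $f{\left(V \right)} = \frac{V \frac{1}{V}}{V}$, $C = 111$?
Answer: $\frac{111}{5} \approx 22.2$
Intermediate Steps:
$f{\left(V \right)} = \frac{1}{V}$ ($f{\left(V \right)} = 1 \frac{1}{V} = \frac{1}{V}$)
$C f{\left(5 \right)} = \frac{111}{5}$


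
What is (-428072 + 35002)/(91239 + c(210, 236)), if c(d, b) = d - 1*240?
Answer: -393070/91209 ≈ -4.3096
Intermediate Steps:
c(d, b) = -240 + d (c(d, b) = d - 240 = -240 + d)
(-428072 + 35002)/(91239 + c(210, 236)) = (-428072 + 35002)/(91239 + (-240 + 210)) = -393070/(91239 - 30) = -393070/91209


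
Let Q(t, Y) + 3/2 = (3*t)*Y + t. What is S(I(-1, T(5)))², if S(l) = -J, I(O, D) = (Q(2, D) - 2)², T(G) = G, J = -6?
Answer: 36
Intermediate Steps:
Q(t, Y) = -3/2 + t + 3*Y*t (Q(t, Y) = -3/2 + ((3*t)*Y + t) = -3/2 + (3*Y*t + t) = -3/2 + (t + 3*Y*t) = -3/2 + t + 3*Y*t)
I(O, D) = (-3/2 + 6*D)² (I(O, D) = ((-3/2 + 2 + 3*D*2) - 2)² = ((-3/2 + 2 + 6*D) - 2)² = ((½ + 6*D) - 2)² = (-3/2 + 6*D)²)
S(l) = 6 (S(l) = -1*(-6) = 6)
S(I(-1, T(5)))² = 6² = 36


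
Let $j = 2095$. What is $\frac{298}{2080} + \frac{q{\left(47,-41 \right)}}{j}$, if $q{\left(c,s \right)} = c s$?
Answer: $- \frac{67677}{87152} \approx -0.77654$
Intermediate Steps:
$\frac{298}{2080} + \frac{q{\left(47,-41 \right)}}{j} = \frac{298}{2080} + \frac{47 \left(-41\right)}{2095} = 298 \cdot \frac{1}{2080} - \frac{1927}{2095} = \frac{149}{1040} - \frac{1927}{2095} = - \frac{67677}{87152}$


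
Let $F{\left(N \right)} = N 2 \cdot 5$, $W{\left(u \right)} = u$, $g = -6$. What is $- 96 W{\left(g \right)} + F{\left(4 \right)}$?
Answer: $616$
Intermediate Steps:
$F{\left(N \right)} = 10 N$ ($F{\left(N \right)} = 2 N 5 = 10 N$)
$- 96 W{\left(g \right)} + F{\left(4 \right)} = \left(-96\right) \left(-6\right) + 10 \cdot 4 = 576 + 40 = 616$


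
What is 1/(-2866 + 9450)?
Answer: 1/6584 ≈ 0.00015188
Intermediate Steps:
1/(-2866 + 9450) = 1/6584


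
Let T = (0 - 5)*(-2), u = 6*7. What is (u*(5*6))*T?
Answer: 12600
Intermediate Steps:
u = 42
T = 10 (T = -5*(-2) = 10)
(u*(5*6))*T = (42*(5*6))*10 = (42*30)*10 = 1260*10 = 12600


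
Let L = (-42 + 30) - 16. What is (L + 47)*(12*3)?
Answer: 684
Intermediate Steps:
L = -28 (L = -12 - 16 = -28)
(L + 47)*(12*3) = (-28 + 47)*(12*3) = 19*36 = 684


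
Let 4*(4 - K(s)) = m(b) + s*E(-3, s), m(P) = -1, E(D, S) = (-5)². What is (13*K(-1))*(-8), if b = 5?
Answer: -1092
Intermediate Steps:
E(D, S) = 25
K(s) = 17/4 - 25*s/4 (K(s) = 4 - (-1 + s*25)/4 = 4 - (-1 + 25*s)/4 = 4 + (¼ - 25*s/4) = 17/4 - 25*s/4)
(13*K(-1))*(-8) = (13*(17/4 - 25/4*(-1)))*(-8) = (13*(17/4 + 25/4))*(-8) = (13*(21/2))*(-8) = (273/2)*(-8) = -1092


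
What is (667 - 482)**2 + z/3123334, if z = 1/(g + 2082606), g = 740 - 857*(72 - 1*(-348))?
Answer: 184225390715546901/5382772555604 ≈ 34225.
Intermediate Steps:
g = -359200 (g = 740 - 857*(72 + 348) = 740 - 857*420 = 740 - 359940 = -359200)
z = 1/1723406 (z = 1/(-359200 + 2082606) = 1/1723406 ≈ 5.8025e-7)
(667 - 482)**2 + z/3123334 = (667 - 482)**2 + (1/1723406)/3123334 = 185**2 + (1/1723406)*(1/3123334) = 34225 + 1/5382772555604 = 184225390715546901/5382772555604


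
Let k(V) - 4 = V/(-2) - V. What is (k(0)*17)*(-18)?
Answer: -1224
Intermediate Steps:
k(V) = 4 - 3*V/2 (k(V) = 4 + (V/(-2) - V) = 4 + (V*(-½) - V) = 4 + (-V/2 - V) = 4 - 3*V/2)
(k(0)*17)*(-18) = ((4 - 3/2*0)*17)*(-18) = ((4 + 0)*17)*(-18) = (4*17)*(-18) = 68*(-18) = -1224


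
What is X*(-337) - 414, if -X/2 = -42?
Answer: -28722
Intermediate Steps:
X = 84 (X = -2*(-42) = 84)
X*(-337) - 414 = 84*(-337) - 414 = -28308 - 414 = -28722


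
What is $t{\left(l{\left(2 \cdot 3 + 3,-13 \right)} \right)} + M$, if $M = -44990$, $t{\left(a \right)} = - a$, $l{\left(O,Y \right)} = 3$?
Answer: $-44993$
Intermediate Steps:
$t{\left(l{\left(2 \cdot 3 + 3,-13 \right)} \right)} + M = \left(-1\right) 3 - 44990 = -3 - 44990 = -44993$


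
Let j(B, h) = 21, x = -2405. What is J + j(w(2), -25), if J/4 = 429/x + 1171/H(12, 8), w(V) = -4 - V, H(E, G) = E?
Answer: 227894/555 ≈ 410.62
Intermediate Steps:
J = 216239/555 (J = 4*(429/(-2405) + 1171/12) = 4*(429*(-1/2405) + 1171*(1/12)) = 4*(-33/185 + 1171/12) = 4*(216239/2220) = 216239/555 ≈ 389.62)
J + j(w(2), -25) = 216239/555 + 21 = 227894/555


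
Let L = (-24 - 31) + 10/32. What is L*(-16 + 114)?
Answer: -42875/8 ≈ -5359.4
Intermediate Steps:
L = -875/16 (L = -55 + 10*(1/32) = -55 + 5/16 = -875/16 ≈ -54.688)
L*(-16 + 114) = -875*(-16 + 114)/16 = -875/16*98 = -42875/8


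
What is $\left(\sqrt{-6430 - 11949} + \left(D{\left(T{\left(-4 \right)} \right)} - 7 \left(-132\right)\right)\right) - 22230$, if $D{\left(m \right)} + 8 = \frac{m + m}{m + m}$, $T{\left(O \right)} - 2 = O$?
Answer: $-21313 + i \sqrt{18379} \approx -21313.0 + 135.57 i$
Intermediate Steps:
$T{\left(O \right)} = 2 + O$
$D{\left(m \right)} = -7$ ($D{\left(m \right)} = -8 + \frac{m + m}{m + m} = -8 + \frac{2 m}{2 m} = -8 + 2 m \frac{1}{2 m} = -8 + 1 = -7$)
$\left(\sqrt{-6430 - 11949} + \left(D{\left(T{\left(-4 \right)} \right)} - 7 \left(-132\right)\right)\right) - 22230 = \left(\sqrt{-6430 - 11949} - \left(7 + 7 \left(-132\right)\right)\right) - 22230 = \left(\sqrt{-18379} - -917\right) - 22230 = \left(i \sqrt{18379} + \left(-7 + 924\right)\right) - 22230 = \left(i \sqrt{18379} + 917\right) - 22230 = \left(917 + i \sqrt{18379}\right) - 22230 = -21313 + i \sqrt{18379}$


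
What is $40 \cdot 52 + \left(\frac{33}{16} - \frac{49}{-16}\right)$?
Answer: $\frac{16681}{8} \approx 2085.1$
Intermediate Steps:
$40 \cdot 52 + \left(\frac{33}{16} - \frac{49}{-16}\right) = 2080 + \left(33 \cdot \frac{1}{16} - - \frac{49}{16}\right) = 2080 + \left(\frac{33}{16} + \frac{49}{16}\right) = 2080 + \frac{41}{8} = \frac{16681}{8}$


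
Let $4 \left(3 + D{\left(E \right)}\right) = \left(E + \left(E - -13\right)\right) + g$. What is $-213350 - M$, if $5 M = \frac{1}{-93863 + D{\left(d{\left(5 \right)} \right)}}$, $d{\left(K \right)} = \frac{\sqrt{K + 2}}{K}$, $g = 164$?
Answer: $- \frac{751207122759674210}{3521008309197} + \frac{8 \sqrt{7}}{3521008309197} \approx -2.1335 \cdot 10^{5}$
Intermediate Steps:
$d{\left(K \right)} = \frac{\sqrt{2 + K}}{K}$
$D{\left(E \right)} = \frac{165}{4} + \frac{E}{2}$ ($D{\left(E \right)} = -3 + \frac{\left(E + \left(E - -13\right)\right) + 164}{4} = -3 + \frac{\left(E + \left(E + 13\right)\right) + 164}{4} = -3 + \frac{\left(E + \left(13 + E\right)\right) + 164}{4} = -3 + \frac{\left(13 + 2 E\right) + 164}{4} = -3 + \frac{177 + 2 E}{4} = -3 + \left(\frac{177}{4} + \frac{E}{2}\right) = \frac{165}{4} + \frac{E}{2}$)
$M = \frac{1}{5 \left(- \frac{375287}{4} + \frac{\sqrt{7}}{10}\right)}$ ($M = \frac{1}{5 \left(-93863 + \left(\frac{165}{4} + \frac{\frac{1}{5} \sqrt{2 + 5}}{2}\right)\right)} = \frac{1}{5 \left(-93863 + \left(\frac{165}{4} + \frac{\frac{1}{5} \sqrt{7}}{2}\right)\right)} = \frac{1}{5 \left(-93863 + \left(\frac{165}{4} + \frac{\sqrt{7}}{10}\right)\right)} = \frac{1}{5 \left(- \frac{375287}{4} + \frac{\sqrt{7}}{10}\right)} \approx -2.1317 \cdot 10^{-6}$)
$-213350 - M = -213350 - \left(- \frac{7505740}{3521008309197} - \frac{8 \sqrt{7}}{3521008309197}\right) = -213350 + \left(\frac{7505740}{3521008309197} + \frac{8 \sqrt{7}}{3521008309197}\right) = - \frac{751207122759674210}{3521008309197} + \frac{8 \sqrt{7}}{3521008309197}$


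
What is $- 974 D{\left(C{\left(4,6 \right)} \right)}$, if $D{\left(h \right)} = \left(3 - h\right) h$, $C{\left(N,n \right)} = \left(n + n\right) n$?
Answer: $4838832$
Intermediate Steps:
$C{\left(N,n \right)} = 2 n^{2}$ ($C{\left(N,n \right)} = 2 n n = 2 n^{2}$)
$D{\left(h \right)} = h \left(3 - h\right)$
$- 974 D{\left(C{\left(4,6 \right)} \right)} = - 974 \cdot 2 \cdot 6^{2} \left(3 - 2 \cdot 6^{2}\right) = - 974 \cdot 2 \cdot 36 \left(3 - 2 \cdot 36\right) = - 974 \cdot 72 \left(3 - 72\right) = - 974 \cdot 72 \left(-69\right) = \left(-974\right) \left(-4968\right) = 4838832$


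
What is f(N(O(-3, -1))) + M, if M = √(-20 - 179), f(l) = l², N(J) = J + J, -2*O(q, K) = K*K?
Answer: 1 + I*√199 ≈ 1.0 + 14.107*I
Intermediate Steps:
O(q, K) = -K²/2 (O(q, K) = -K*K/2 = -K²/2)
N(J) = 2*J
M = I*√199 (M = √(-199) = I*√199 ≈ 14.107*I)
f(N(O(-3, -1))) + M = (2*(-½*(-1)²))² + I*√199 = (2*(-½*1))² + I*√199 = (2*(-½))² + I*√199 = (-1)² + I*√199 = 1 + I*√199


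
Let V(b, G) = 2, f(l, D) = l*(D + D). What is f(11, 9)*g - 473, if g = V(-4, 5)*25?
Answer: 9427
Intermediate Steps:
f(l, D) = 2*D*l (f(l, D) = l*(2*D) = 2*D*l)
g = 50 (g = 2*25 = 50)
f(11, 9)*g - 473 = (2*9*11)*50 - 473 = 198*50 - 473 = 9900 - 473 = 9427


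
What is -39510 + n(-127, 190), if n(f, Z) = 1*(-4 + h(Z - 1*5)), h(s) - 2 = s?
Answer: -39327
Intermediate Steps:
h(s) = 2 + s
n(f, Z) = -7 + Z (n(f, Z) = 1*(-4 + (2 + (Z - 1*5))) = 1*(-4 + (2 + (Z - 5))) = 1*(-4 + (2 + (-5 + Z))) = 1*(-4 + (-3 + Z)) = 1*(-7 + Z) = -7 + Z)
-39510 + n(-127, 190) = -39510 + (-7 + 190) = -39510 + 183 = -39327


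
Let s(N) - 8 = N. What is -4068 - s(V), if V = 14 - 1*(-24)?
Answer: -4114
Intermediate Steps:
V = 38 (V = 14 + 24 = 38)
s(N) = 8 + N
-4068 - s(V) = -4068 - (8 + 38) = -4068 - 1*46 = -4068 - 46 = -4114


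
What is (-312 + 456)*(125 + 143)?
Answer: 38592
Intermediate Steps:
(-312 + 456)*(125 + 143) = 144*268 = 38592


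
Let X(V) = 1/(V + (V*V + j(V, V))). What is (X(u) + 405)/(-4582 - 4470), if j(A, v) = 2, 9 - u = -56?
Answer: -1738261/38851184 ≈ -0.044742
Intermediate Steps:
u = 65 (u = 9 - 1*(-56) = 9 + 56 = 65)
X(V) = 1/(2 + V + V²) (X(V) = 1/(V + (V*V + 2)) = 1/(V + (V² + 2)) = 1/(V + (2 + V²)) = 1/(2 + V + V²))
(X(u) + 405)/(-4582 - 4470) = (1/(2 + 65 + 65²) + 405)/(-4582 - 4470) = (1/(2 + 65 + 4225) + 405)/(-9052) = (1/4292 + 405)*(-1/9052) = (1738261/4292)*(-1/9052) = -1738261/38851184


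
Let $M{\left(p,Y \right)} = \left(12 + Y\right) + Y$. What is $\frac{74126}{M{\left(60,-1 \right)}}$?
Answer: $\frac{37063}{5} \approx 7412.6$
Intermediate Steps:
$M{\left(p,Y \right)} = 12 + 2 Y$
$\frac{74126}{M{\left(60,-1 \right)}} = \frac{74126}{12 + 2 \left(-1\right)} = \frac{74126}{12 - 2} = \frac{74126}{10} = 74126 \cdot \frac{1}{10} = \frac{37063}{5}$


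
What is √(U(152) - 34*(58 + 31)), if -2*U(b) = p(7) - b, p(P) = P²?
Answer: 3*I*√1322/2 ≈ 54.539*I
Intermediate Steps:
U(b) = -49/2 + b/2 (U(b) = -(7² - b)/2 = -(49 - b)/2 = -49/2 + b/2)
√(U(152) - 34*(58 + 31)) = √((-49/2 + (½)*152) - 34*(58 + 31)) = √((-49/2 + 76) - 34*89) = √(103/2 - 3026) = √(-5949/2) = 3*I*√1322/2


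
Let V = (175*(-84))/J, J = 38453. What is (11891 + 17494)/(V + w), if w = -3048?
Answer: -376647135/39073148 ≈ -9.6395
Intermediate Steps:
V = -14700/38453 (V = (175*(-84))/38453 = -14700*1/38453 = -14700/38453 ≈ -0.38228)
(11891 + 17494)/(V + w) = (11891 + 17494)/(-14700/38453 - 3048) = 29385/(-117219444/38453) = 29385*(-38453/117219444) = -376647135/39073148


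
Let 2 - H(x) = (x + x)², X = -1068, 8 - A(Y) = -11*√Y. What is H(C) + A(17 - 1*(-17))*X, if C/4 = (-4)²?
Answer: -24926 - 11748*√34 ≈ -93428.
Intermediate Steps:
A(Y) = 8 + 11*√Y (A(Y) = 8 - (-11)*√Y = 8 + 11*√Y)
C = 64 (C = 4*(-4)² = 4*16 = 64)
H(x) = 2 - 4*x² (H(x) = 2 - (x + x)² = 2 - (2*x)² = 2 - 4*x²)
H(C) + A(17 - 1*(-17))*X = (2 - 4*64²) + (8 + 11*√(17 - 1*(-17)))*(-1068) = (2 - 4*4096) + (8 + 11*√(17 + 17))*(-1068) = (2 - 16384) + (8 + 11*√34)*(-1068) = -16382 + (-8544 - 11748*√34) = -24926 - 11748*√34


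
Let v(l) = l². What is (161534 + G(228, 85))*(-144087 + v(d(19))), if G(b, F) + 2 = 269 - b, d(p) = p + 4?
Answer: -23195096734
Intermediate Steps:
d(p) = 4 + p
G(b, F) = 267 - b (G(b, F) = -2 + (269 - b) = 267 - b)
(161534 + G(228, 85))*(-144087 + v(d(19))) = (161534 + (267 - 1*228))*(-144087 + (4 + 19)²) = (161534 + (267 - 228))*(-144087 + 23²) = (161534 + 39)*(-144087 + 529) = 161573*(-143558) = -23195096734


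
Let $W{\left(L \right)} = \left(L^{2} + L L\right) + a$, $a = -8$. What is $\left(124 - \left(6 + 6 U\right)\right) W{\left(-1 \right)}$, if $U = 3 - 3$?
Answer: $-708$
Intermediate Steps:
$W{\left(L \right)} = -8 + 2 L^{2}$ ($W{\left(L \right)} = \left(L^{2} + L L\right) - 8 = \left(L^{2} + L^{2}\right) - 8 = 2 L^{2} - 8 = -8 + 2 L^{2}$)
$U = 0$ ($U = 3 - 3 = 0$)
$\left(124 - \left(6 + 6 U\right)\right) W{\left(-1 \right)} = \left(124 - 6\right) \left(-8 + 2 \left(-1\right)^{2}\right) = \left(124 + \left(-6 + 0\right)\right) \left(-8 + 2 \cdot 1\right) = \left(124 - 6\right) \left(-8 + 2\right) = 118 \left(-6\right) = -708$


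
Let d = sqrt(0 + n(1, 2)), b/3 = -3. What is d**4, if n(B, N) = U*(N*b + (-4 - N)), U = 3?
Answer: 5184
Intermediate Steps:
b = -9 (b = 3*(-3) = -9)
n(B, N) = -12 - 30*N (n(B, N) = 3*(N*(-9) + (-4 - N)) = 3*(-9*N + (-4 - N)) = 3*(-4 - 10*N) = -12 - 30*N)
d = 6*I*sqrt(2) (d = sqrt(0 + (-12 - 30*2)) = sqrt(0 + (-12 - 60)) = sqrt(0 - 72) = sqrt(-72) = 6*I*sqrt(2) ≈ 8.4853*I)
d**4 = (6*I*sqrt(2))**4 = 5184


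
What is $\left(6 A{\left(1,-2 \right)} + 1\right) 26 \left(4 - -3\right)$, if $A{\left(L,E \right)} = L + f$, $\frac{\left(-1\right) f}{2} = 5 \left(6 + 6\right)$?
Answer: $-129766$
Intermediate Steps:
$f = -120$ ($f = - 2 \cdot 5 \left(6 + 6\right) = - 2 \cdot 5 \cdot 12 = \left(-2\right) 60 = -120$)
$A{\left(L,E \right)} = -120 + L$ ($A{\left(L,E \right)} = L - 120 = -120 + L$)
$\left(6 A{\left(1,-2 \right)} + 1\right) 26 \left(4 - -3\right) = \left(6 \left(-120 + 1\right) + 1\right) 26 \left(4 - -3\right) = \left(6 \left(-119\right) + 1\right) 26 \left(4 + 3\right) = \left(-714 + 1\right) 26 \cdot 7 = \left(-713\right) 26 \cdot 7 = \left(-18538\right) 7 = -129766$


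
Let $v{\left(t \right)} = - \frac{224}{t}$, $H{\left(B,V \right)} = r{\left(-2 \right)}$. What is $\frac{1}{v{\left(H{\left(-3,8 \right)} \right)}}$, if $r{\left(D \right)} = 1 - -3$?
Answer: $- \frac{1}{56} \approx -0.017857$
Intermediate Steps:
$r{\left(D \right)} = 4$ ($r{\left(D \right)} = 1 + 3 = 4$)
$H{\left(B,V \right)} = 4$
$\frac{1}{v{\left(H{\left(-3,8 \right)} \right)}} = \frac{1}{\left(-224\right) \frac{1}{4}} = \frac{1}{-56} = - \frac{1}{56}$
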